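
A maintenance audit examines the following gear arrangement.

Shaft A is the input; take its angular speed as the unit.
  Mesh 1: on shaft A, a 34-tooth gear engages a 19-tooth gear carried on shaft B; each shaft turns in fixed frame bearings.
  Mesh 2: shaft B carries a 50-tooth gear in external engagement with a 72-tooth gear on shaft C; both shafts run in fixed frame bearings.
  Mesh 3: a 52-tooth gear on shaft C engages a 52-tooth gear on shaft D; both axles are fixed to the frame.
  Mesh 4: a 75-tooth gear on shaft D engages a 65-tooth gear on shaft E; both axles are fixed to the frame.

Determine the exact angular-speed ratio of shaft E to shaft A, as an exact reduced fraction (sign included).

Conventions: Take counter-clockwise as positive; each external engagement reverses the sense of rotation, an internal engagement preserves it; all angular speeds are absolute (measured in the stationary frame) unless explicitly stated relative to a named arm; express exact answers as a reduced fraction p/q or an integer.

2125/1482

class = fixed-axis compound train [4 meshes; 4 ratios multiply, 4 sense flips]
mesh 1 [34T→19T]: running ratio 34/19, sense −
mesh 2 [50T→72T]: running ratio 425/342, sense +
mesh 3 [52T→52T]: running ratio 425/342, sense −
mesh 4 [75T→65T]: running ratio 2125/1482, sense +
ω_out/ω_in = 2125/1482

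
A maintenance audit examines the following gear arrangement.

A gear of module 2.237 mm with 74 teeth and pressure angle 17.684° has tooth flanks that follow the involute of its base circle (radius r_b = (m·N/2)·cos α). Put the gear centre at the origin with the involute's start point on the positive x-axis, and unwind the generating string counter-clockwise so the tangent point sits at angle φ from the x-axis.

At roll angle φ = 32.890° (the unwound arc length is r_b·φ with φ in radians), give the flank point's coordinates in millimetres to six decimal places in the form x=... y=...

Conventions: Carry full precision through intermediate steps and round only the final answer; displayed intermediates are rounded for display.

x=90.799603 y=4.810260

recognized (one wheel, involute flank): single-mesh tooth geometry, m = 2.237, N = 74
pitch radius r_p = m·N/2 = 2.237·74/2 = 82.769000
base radius r_b = r_p·cos α = 82.769000·cos 17.684° = 78.857862
roll angle φ = 32.890° = 0.57403879 rad
x = r_b·(cos φ + φ·sin φ) = 90.799603
y = r_b·(sin φ − φ·cos φ) = 4.810260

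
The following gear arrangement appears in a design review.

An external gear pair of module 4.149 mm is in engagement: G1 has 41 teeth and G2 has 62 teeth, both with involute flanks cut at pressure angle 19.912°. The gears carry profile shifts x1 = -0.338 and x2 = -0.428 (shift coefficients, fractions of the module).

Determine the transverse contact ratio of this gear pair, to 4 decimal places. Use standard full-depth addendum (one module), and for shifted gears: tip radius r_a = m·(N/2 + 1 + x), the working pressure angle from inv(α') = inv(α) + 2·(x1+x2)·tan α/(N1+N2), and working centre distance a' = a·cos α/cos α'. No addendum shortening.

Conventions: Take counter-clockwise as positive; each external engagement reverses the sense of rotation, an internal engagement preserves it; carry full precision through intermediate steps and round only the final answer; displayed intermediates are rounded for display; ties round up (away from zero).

topology: single-mesh involute geometry — m = 4.149, 41T/62T pair
base radii: r_b1 = 79.969671, r_b2 = 120.929747
tip radii: r_a1 = 87.801138, r_a2 = 130.992228
inv(α') = inv(19.912°) + 2·(-0.338-0.428)·tan α/(41+62) = 0.00931413  ⇒  α' = 17.17548°
a' = a·cos α / cos α' = 213.6735·cos 19.912°/cos 17.17548° = 210.276744
action lengths: √(r_a1²−r_b1²) = 36.247641, √(r_a2²−r_b2²) = 50.348388
base pitch p_b = π·m·cos α = 12.255226
CR = (36.247641 + 50.348388 − 210.276744·sin 17.17548°)/12.255226 = 1.999268
contact ratio ≈ 1.9993

1.9993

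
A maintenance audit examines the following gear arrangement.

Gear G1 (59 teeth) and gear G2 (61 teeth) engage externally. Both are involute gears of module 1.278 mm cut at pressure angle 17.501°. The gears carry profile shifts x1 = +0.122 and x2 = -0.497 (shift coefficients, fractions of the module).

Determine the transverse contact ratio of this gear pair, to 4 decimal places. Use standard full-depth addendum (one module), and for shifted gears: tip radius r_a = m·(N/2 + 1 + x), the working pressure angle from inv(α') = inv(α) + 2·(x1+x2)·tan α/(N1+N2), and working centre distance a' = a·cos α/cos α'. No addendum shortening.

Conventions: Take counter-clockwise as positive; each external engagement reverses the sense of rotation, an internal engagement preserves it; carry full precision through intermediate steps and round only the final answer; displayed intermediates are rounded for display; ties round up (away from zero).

topology: single-mesh involute geometry — m = 1.278, 59T/61T pair
base radii: r_b1 = 35.955885, r_b2 = 37.174728
tip radii: r_a1 = 39.134916, r_a2 = 39.621834
inv(α') = inv(17.501°) + 2·(+0.122-0.497)·tan α/(59+61) = 0.00789717  ⇒  α' = 16.27676°
a' = a·cos α / cos α' = 76.6800·cos 17.501°/cos 16.27676° = 76.184147
action lengths: √(r_a1²−r_b1²) = 15.450437, √(r_a2²−r_b2²) = 13.708731
base pitch p_b = π·m·cos α = 3.829110
CR = (15.450437 + 13.708731 − 76.184147·sin 16.27676°)/3.829110 = 2.038717
contact ratio ≈ 2.0387

2.0387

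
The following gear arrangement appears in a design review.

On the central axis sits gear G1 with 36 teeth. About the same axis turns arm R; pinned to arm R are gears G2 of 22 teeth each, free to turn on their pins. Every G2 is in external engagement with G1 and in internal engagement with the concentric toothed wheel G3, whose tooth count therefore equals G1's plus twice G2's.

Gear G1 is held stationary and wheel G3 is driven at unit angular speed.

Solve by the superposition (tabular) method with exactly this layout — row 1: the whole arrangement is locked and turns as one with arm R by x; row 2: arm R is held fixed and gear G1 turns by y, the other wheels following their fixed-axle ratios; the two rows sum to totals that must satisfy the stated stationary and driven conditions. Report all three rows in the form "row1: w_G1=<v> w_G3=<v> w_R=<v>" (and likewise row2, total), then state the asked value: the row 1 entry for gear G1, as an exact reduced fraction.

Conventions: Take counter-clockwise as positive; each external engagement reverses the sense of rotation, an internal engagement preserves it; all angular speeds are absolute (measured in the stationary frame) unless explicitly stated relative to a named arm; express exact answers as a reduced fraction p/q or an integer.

row1: w_G1=20/29 w_G3=20/29 w_R=20/29
row2: w_G1=-20/29 w_G3=9/29 w_R=0
total: w_G1=0 w_G3=1 w_R=20/29
asked value: 20/29

planetary set (36T centre, 22T on arm, 80T internal) — Willis relation
row 1 — lock + rotate with arm: ω_sun = ω_ring = ω_arm = x
row 2: sun turns y, ring = −(36/80)·y, arm 0
boundary: total ω_sun = x + y = 0 and total ω_ring = x − (36/80)·y = 1  ⇒  y = -20/29, x = 20/29
row 2 ring = −(36/80)·(-20/29) = 9/29
totals (row 1 + row 2): sun 20/29 + (-20/29) = 0, ring 20/29 + 9/29 = 1, arm 20/29 + 0 = 20/29
asked cell (row1, sun) = 20/29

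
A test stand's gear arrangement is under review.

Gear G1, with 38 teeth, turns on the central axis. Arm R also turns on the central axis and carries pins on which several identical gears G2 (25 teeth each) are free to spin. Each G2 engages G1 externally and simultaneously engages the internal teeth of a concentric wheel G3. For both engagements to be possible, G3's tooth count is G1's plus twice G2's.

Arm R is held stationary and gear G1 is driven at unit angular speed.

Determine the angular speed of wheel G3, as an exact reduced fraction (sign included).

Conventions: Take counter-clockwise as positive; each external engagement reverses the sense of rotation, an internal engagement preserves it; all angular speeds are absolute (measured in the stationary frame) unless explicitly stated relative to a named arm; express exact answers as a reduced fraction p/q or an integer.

-19/44

topology: planetary set — G1 38T / G2 25T / G3 88T, arm = carrier (Willis)
ring teeth: 38 + 2·25 = 88
38(ω_sun−ω_arm) = −88(ω_ring−ω_arm),  ω_arm = 0, ω_sun = 1
ω_ring = 0 − (38/88)(1−0) = -19/44
exact speed ratio = -19/44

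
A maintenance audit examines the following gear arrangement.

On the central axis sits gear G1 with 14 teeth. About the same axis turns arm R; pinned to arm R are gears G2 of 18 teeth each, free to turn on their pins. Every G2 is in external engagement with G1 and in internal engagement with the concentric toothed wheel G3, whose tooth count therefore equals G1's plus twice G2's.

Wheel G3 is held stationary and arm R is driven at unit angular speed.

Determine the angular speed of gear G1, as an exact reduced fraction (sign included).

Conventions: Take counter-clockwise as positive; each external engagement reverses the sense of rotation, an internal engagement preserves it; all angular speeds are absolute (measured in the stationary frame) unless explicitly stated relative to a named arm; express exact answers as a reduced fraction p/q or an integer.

topology: planetary set — G1 14T / G2 18T / G3 50T, arm = carrier (Willis)
ring teeth: 14 + 2·18 = 50
14(ω_sun−ω_arm) = −50(ω_ring−ω_arm),  ω_ring = 0, ω_arm = 1
ω_sun = 1 − (50/14)(0−1) = 32/7
exact speed ratio = 32/7

32/7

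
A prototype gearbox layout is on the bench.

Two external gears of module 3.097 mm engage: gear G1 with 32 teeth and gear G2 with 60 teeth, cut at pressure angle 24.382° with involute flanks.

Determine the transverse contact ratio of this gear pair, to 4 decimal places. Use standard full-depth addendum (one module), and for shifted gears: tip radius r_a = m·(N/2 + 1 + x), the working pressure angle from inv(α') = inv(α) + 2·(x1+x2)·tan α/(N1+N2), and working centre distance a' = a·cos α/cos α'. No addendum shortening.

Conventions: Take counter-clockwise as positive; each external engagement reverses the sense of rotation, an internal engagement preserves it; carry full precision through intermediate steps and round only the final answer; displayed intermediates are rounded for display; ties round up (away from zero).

single-mesh involute tooth geometry (32T engaging 60T at module 3.097)
base radii: r_b1 = 45.132625, r_b2 = 84.623673
tip radii: r_a1 = 52.649000, r_a2 = 96.007000
no profile shift: α' = α, a' = a
action lengths: √(r_a1²−r_b1²) = 27.110207, √(r_a2²−r_b2²) = 45.345100
base pitch p_b = π·m·cos α = 8.861770
CR = (27.110207 + 45.345100 − 142.462000·sin 24.38200°)/8.861770 = 1.539691
contact ratio ≈ 1.5397

1.5397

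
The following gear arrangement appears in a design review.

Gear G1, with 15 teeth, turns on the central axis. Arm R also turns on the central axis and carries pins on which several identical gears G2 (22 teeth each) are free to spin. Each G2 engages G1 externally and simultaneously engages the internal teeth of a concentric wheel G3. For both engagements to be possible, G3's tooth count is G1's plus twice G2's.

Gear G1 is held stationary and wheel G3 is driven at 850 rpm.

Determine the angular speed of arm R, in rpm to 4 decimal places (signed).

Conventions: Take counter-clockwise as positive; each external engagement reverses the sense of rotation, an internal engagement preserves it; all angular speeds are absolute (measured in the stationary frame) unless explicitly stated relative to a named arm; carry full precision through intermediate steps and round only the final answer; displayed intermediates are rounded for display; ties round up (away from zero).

+677.7027 rpm

topology: planetary set — G1 15T / G2 22T / G3 59T, arm = carrier (Willis)
normalise by the input: solve with ω_ring = 1, then scale by 850 rpm
ring teeth: 15 + 2·22 = 59
15(ω_sun−ω_arm) = −59(ω_ring−ω_arm),  ω_sun = 0, ω_ring = 1
15(0−ω_arm) = −59(1−ω_arm)  ⇒  74·ω_arm = 59  ⇒  ω_arm = 59/74
scale: ω_arm = 59/74 × 850 rpm = +677.7027 rpm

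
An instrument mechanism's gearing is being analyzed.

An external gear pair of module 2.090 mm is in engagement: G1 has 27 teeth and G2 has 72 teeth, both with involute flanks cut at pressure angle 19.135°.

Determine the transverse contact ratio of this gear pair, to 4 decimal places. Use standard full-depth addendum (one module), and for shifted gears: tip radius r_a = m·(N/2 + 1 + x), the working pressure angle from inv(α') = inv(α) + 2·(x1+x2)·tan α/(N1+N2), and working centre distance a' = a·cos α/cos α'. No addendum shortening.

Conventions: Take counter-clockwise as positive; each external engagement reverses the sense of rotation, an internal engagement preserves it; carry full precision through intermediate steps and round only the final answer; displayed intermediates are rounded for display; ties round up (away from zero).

class = single-mesh tooth geometry [involute pair 27T × 72T, m = 2.090]
base radii: r_b1 = 26.656089, r_b2 = 71.082903
tip radii: r_a1 = 30.305000, r_a2 = 77.330000
no profile shift: α' = α, a' = a
action lengths: √(r_a1²−r_b1²) = 14.416864, √(r_a2²−r_b2²) = 30.449134
base pitch p_b = π·m·cos α = 6.203154
CR = (14.416864 + 30.449134 − 103.455000·sin 19.13500°)/6.203154 = 1.765869
contact ratio ≈ 1.7659

1.7659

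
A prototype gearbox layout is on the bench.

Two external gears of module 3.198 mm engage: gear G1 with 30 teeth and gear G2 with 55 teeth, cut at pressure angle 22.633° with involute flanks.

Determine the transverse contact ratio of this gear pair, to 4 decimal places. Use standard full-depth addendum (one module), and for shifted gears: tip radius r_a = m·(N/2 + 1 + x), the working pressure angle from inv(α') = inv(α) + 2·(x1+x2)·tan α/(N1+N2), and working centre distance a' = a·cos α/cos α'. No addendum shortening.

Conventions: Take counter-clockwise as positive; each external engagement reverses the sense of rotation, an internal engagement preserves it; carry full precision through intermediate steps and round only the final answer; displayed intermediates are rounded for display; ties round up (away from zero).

topology: single-mesh involute geometry — m = 3.198, 30T/55T pair
base radii: r_b1 = 44.275769, r_b2 = 81.172243
tip radii: r_a1 = 51.168000, r_a2 = 91.143000
no profile shift: α' = α, a' = a
action lengths: √(r_a1²−r_b1²) = 25.648011, √(r_a2²−r_b2²) = 41.450131
base pitch p_b = π·m·cos α = 9.273095
CR = (25.648011 + 41.450131 − 135.915000·sin 22.63300°)/9.273095 = 1.595409
contact ratio ≈ 1.5954

1.5954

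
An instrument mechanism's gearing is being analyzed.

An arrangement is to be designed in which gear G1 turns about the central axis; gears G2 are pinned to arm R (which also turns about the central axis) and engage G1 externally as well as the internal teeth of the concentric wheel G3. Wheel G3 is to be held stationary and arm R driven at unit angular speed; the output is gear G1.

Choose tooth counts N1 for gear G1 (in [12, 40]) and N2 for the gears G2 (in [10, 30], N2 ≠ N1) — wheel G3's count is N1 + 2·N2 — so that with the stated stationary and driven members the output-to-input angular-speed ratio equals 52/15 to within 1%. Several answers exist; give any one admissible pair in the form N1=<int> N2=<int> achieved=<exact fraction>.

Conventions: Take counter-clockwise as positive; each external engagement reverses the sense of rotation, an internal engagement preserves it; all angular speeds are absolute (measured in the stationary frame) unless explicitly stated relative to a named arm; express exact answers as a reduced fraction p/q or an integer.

topology: planetary set — design target 52/15, arm = carrier (Willis)
Willis with ω_ring = 0: ω_sun/ω_arm = (N1+N3)/N1; set equal to 52/15  ⇒  N3/N1 = 52/15 − 1 = 37/15
N3 = N1 + 2·N2  ⇒  N2/N1 = (N3/N1 − 1)/2 = (37/15 − 1)/2 = 11/15
smallest multiple with N1 ≥ 12 and N2 ≥ 10: k = 1  ⇒  N1 = 1·15 = 15, N2 = 1·11 = 11 (N1 ≤ 40, N2 ≤ 30, N2 ≠ N1 ✓), N3 = 15 + 2·11 = 37
check: (N1+N3)/N1 with N1 = 15, N3 = 37 gives 52/15; |achieved − target| = 0 ≤ 13/375 ✓

N1=15 N2=11 achieved=52/15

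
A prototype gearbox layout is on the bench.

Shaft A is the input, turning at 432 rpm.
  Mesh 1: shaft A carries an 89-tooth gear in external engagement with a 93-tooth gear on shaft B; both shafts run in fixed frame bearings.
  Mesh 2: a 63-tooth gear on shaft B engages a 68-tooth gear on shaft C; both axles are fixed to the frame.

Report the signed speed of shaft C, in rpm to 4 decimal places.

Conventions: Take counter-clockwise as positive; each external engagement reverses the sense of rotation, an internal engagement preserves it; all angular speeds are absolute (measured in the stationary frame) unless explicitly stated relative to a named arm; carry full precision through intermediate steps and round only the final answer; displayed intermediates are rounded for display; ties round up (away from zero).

+383.0209 rpm

2-mesh fixed-axis compound train (all bearings frame-fixed)
mesh 1 [89T→93T]: ω = 432.0000×89/93 = 413.4194 rpm, sense flips to −
mesh 2 [63T→68T]: ω = 413.4194×63/68 = 383.0209 rpm, sense flips to +
signed output speed = +383.0209 rpm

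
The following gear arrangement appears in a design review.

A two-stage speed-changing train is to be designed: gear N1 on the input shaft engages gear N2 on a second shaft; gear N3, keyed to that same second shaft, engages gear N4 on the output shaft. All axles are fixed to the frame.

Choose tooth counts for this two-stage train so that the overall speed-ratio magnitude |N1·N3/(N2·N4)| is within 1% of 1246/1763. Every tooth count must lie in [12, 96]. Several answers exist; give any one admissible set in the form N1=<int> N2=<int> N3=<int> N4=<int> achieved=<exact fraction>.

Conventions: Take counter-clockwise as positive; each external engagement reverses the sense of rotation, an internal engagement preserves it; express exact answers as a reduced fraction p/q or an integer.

N1=14 N2=41 N3=89 N4=43 achieved=1246/1763

design class (target 1246/1763): fixed-axis compound train
target = 1246/1763 in lowest terms: an exact hit needs N1·N3 = k·1246 and N2·N4 = k·1763 for one integer k, every count in [12, 96]; additionally prefer no 1:1 stage (N1 ≠ N2, N3 ≠ N4)
k = 1: N1·N3 = 1246 = 14·89, N2·N4 = 1763 = 41·43
achieved = 14·89/(41·43) = 1246/1763; |achieved − target| = 0 ≤ 623/88150 ✓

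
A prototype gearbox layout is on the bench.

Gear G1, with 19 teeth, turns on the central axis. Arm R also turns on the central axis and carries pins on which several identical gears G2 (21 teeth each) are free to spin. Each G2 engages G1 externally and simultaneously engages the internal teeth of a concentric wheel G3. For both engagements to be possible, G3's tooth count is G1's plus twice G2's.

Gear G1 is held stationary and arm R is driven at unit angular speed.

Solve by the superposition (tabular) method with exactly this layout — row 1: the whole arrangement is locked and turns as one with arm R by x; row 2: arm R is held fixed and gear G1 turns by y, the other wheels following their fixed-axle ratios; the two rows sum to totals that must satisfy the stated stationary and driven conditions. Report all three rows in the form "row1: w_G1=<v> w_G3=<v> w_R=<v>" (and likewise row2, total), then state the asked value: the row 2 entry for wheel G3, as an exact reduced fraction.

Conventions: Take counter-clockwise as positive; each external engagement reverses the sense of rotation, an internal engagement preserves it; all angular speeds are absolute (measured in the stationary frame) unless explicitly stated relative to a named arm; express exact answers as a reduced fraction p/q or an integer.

class = planetary set [G3 = 19+2·21 = 61; Willis about the carrier]
superposition row 1 [locked train]: every member turns x
superposition row 2 [arm held]: sun y, ring −(19/61)·y, arm 0
boundary: total ω_sun = x + y = 0 and total ω_arm = x = 1  ⇒  y = -1, x = 1
row 2 ring = −(19/61)·(-1) = 19/61
totals (row 1 + row 2): sun 1 + (-1) = 0, ring 1 + 19/61 = 80/61, arm 1 + 0 = 1
asked cell (row2, ring) = 19/61

row1: w_G1=1 w_G3=1 w_R=1
row2: w_G1=-1 w_G3=19/61 w_R=0
total: w_G1=0 w_G3=80/61 w_R=1
asked value: 19/61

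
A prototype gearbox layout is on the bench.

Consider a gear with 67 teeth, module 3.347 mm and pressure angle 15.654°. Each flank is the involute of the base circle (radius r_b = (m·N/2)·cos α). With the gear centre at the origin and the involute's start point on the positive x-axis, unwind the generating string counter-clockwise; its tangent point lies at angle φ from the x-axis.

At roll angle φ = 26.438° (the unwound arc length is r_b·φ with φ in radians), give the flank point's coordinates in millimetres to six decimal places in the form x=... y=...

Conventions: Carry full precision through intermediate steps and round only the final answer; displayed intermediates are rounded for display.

x=118.854944 y=3.461044

class = single-mesh tooth geometry [base-circle involute, m = 3.347, 67T]
pitch radius r_p = m·N/2 = 3.347·67/2 = 112.124500
base radius r_b = r_p·cos α = 112.124500·cos 15.654° = 107.965655
roll angle φ = 26.438° = 0.46143015 rad
x = r_b·(cos φ + φ·sin φ) = 118.854944
y = r_b·(sin φ − φ·cos φ) = 3.461044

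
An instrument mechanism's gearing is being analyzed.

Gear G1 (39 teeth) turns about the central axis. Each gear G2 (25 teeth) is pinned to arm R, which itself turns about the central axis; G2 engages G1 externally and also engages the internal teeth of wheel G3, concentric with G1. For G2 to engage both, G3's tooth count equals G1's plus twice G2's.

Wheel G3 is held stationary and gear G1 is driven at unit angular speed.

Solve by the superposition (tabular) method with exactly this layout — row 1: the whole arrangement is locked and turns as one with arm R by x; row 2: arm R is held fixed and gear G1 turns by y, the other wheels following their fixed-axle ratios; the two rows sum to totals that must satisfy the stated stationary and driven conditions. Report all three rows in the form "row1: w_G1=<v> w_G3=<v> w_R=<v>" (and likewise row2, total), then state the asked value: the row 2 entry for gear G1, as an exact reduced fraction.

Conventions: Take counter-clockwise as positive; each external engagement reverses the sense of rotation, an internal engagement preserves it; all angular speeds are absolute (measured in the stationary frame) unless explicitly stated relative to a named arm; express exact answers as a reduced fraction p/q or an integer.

row1: w_G1=39/128 w_G3=39/128 w_R=39/128
row2: w_G1=89/128 w_G3=-39/128 w_R=0
total: w_G1=1 w_G3=0 w_R=39/128
asked value: 89/128

class = planetary set [G3 = 39+2·25 = 89; Willis about the carrier]
row 1: whole set turns with the arm by x
row 2: sun turns y, ring = −(39/89)·y, arm 0
boundary: total ω_ring = x − (39/89)·y = 0 and total ω_sun = x + y = 1  ⇒  y = 89/128, x = 39/128
row 2 ring = −(39/89)·89/128 = -39/128
totals (row 1 + row 2): sun 39/128 + 89/128 = 1, ring 39/128 + (-39/128) = 0, arm 39/128 + 0 = 39/128
asked cell (row2, sun) = 89/128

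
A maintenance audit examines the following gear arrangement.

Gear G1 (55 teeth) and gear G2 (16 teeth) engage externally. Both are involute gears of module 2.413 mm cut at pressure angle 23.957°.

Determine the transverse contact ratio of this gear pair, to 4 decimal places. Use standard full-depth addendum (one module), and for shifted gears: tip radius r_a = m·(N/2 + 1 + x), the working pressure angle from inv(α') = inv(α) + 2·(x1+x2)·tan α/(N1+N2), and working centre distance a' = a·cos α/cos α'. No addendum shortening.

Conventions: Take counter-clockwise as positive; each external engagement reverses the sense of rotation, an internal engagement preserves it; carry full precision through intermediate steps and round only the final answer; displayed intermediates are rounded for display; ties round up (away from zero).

1.4895

topology: single-mesh involute geometry — m = 2.413, 55T/16T pair
base radii: r_b1 = 60.640831, r_b2 = 17.640969
tip radii: r_a1 = 68.770500, r_a2 = 21.717000
no profile shift: α' = α, a' = a
action lengths: √(r_a1²−r_b1²) = 32.435648, √(r_a2²−r_b2²) = 12.665871
base pitch p_b = π·m·cos α = 6.927592
CR = (32.435648 + 12.665871 − 85.661500·sin 23.95700°)/6.927592 = 1.489491
contact ratio ≈ 1.4895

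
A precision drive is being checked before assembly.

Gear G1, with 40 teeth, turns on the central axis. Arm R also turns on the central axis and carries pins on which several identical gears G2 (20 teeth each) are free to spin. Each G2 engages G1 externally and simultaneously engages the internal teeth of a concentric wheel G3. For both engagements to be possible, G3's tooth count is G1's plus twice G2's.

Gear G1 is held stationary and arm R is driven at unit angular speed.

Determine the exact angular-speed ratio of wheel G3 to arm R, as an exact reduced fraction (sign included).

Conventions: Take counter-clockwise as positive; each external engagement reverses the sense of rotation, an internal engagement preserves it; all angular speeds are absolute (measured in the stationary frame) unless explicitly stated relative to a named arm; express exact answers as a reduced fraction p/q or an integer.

planetary set (40T centre, 20T on arm, 80T internal) — Willis relation
ring teeth: 40 + 2·20 = 80
40(ω_sun−ω_arm) = −80(ω_ring−ω_arm),  ω_sun = 0, ω_arm = 1
ω_ring = 1 − (40/80)(0−1) = 3/2
ω_out/ω_in = 3/2

3/2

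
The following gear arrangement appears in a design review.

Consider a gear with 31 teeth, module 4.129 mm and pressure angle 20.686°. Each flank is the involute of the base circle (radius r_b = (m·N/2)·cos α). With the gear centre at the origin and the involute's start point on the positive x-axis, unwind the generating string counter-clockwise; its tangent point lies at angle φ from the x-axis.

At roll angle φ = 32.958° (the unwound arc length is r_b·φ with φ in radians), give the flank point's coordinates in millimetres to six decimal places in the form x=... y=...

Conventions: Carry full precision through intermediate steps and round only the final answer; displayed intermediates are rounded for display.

topology: single-mesh involute geometry — m = 4.129, N = 31
pitch radius r_p = m·N/2 = 4.129·31/2 = 63.999500
base radius r_b = r_p·cos α = 63.999500·cos 20.686° = 59.873476
roll angle φ = 32.958° = 0.57522561 rad
x = r_b·(cos φ + φ·sin φ) = 68.974615
y = r_b·(sin φ − φ·cos φ) = 3.674423

x=68.974615 y=3.674423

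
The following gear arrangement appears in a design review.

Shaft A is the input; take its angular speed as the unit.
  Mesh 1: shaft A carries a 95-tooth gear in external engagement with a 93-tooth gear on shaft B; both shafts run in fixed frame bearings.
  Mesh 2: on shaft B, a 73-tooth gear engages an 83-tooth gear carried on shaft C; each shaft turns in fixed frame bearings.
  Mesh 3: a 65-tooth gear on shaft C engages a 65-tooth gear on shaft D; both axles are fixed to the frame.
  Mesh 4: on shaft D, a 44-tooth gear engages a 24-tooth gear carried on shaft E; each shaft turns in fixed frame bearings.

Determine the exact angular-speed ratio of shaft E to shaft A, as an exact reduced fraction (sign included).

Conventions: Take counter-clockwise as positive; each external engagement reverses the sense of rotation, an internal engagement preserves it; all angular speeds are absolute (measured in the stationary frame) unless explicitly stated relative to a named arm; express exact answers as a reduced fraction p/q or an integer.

76285/46314

class = fixed-axis compound train [4 meshes; 4 ratios multiply, 4 sense flips]
mesh 1 [95T→93T]: running ratio 95/93, sense −
mesh 2 [73T→83T]: running ratio 6935/7719, sense +
mesh 3 [65T→65T]: running ratio 6935/7719, sense −
mesh 4 [44T→24T]: running ratio 76285/46314, sense +
ω_out/ω_in = 76285/46314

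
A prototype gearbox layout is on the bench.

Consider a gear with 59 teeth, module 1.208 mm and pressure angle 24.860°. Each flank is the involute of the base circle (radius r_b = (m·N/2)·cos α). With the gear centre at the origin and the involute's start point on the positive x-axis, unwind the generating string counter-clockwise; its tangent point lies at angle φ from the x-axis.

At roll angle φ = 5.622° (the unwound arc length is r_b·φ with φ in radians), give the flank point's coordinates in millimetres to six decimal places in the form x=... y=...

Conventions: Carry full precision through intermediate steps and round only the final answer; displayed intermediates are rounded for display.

x=32.489168 y=0.010172

topology: single-mesh involute geometry — m = 1.208, N = 59
pitch radius r_p = m·N/2 = 1.208·59/2 = 35.636000
base radius r_b = r_p·cos α = 35.636000·cos 24.860° = 32.333887
roll angle φ = 5.622° = 0.09812241 rad
x = r_b·(cos φ + φ·sin φ) = 32.489168
y = r_b·(sin φ − φ·cos φ) = 0.010172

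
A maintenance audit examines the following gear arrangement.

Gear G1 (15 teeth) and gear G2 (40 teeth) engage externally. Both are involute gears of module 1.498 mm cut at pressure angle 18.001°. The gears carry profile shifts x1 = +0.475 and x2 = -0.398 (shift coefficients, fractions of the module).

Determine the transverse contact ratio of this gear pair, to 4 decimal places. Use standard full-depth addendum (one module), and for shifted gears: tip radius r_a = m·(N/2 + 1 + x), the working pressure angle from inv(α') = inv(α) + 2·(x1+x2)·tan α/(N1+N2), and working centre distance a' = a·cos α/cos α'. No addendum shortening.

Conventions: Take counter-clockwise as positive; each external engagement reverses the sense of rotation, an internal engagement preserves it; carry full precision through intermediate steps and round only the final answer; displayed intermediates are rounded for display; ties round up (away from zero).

1.5465

single-mesh involute tooth geometry (15T engaging 40T at module 1.498)
base radii: r_b1 = 10.685059, r_b2 = 28.493492
tip radii: r_a1 = 13.444550, r_a2 = 30.861796
inv(α') = inv(18.001°) + 2·(+0.475-0.398)·tan α/(15+40) = 0.01167210  ⇒  α' = 18.48089°
a' = a·cos α / cos α' = 41.1950·cos 18.001°/cos 18.48089° = 41.308872
action lengths: √(r_a1²−r_b1²) = 8.159990, √(r_a2²−r_b2²) = 11.856280
base pitch p_b = π·m·cos α = 4.475747
CR = (8.159990 + 11.856280 − 41.308872·sin 18.48089°)/4.475747 = 1.546522
contact ratio ≈ 1.5465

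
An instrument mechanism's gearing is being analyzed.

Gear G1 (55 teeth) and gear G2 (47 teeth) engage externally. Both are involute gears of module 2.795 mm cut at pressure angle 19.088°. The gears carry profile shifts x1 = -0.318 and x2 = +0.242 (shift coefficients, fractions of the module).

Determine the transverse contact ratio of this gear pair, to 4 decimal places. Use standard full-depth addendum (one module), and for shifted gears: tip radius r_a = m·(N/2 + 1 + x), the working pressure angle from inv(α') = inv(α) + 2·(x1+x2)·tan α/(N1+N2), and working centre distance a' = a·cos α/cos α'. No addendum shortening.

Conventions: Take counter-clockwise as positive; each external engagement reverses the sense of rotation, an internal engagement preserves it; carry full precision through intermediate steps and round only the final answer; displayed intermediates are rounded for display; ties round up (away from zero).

1.8077

topology: single-mesh involute geometry — m = 2.795, 55T/47T pair
base radii: r_b1 = 72.636402, r_b2 = 62.071107
tip radii: r_a1 = 78.768690, r_a2 = 69.153890
inv(α') = inv(19.088°) + 2·(-0.318+0.242)·tan α/(55+47) = 0.01238239  ⇒  α' = 18.83775°
a' = a·cos α / cos α' = 142.5450·cos 19.088°/cos 18.83775° = 142.331234
action lengths: √(r_a1²−r_b1²) = 30.470636, √(r_a2²−r_b2²) = 30.486689
base pitch p_b = π·m·cos α = 8.297963
CR = (30.470636 + 30.486689 − 142.331234·sin 18.83775°)/8.297963 = 1.807684
contact ratio ≈ 1.8077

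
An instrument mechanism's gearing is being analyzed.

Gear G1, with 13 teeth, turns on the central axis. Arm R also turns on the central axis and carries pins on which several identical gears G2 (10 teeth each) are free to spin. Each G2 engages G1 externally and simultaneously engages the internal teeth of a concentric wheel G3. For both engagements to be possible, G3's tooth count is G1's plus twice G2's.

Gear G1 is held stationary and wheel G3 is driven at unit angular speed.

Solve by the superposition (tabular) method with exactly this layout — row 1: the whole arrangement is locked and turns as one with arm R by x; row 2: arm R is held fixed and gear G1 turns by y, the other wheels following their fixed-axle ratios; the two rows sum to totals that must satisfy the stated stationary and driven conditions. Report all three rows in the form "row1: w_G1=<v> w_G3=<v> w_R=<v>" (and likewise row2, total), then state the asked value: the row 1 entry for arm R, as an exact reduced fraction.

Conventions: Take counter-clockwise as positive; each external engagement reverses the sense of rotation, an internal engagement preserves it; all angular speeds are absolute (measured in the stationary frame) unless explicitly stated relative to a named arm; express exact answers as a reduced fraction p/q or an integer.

row1: w_G1=33/46 w_G3=33/46 w_R=33/46
row2: w_G1=-33/46 w_G3=13/46 w_R=0
total: w_G1=0 w_G3=1 w_R=33/46
asked value: 33/46

recognized (axles ride arm R): planetary set, 13/10/33 teeth
row 1 (train locked, turned with arm): all members turn x
row 2 (arm held, sun turns y): ω_ring = −(13/33)·y, ω_arm = 0
boundary: total ω_sun = x + y = 0 and total ω_ring = x − (13/33)·y = 1  ⇒  y = -33/46, x = 33/46
row 2 ring = −(13/33)·(-33/46) = 13/46
totals (row 1 + row 2): sun 33/46 + (-33/46) = 0, ring 33/46 + 13/46 = 1, arm 33/46 + 0 = 33/46
asked cell (row1, arm) = 33/46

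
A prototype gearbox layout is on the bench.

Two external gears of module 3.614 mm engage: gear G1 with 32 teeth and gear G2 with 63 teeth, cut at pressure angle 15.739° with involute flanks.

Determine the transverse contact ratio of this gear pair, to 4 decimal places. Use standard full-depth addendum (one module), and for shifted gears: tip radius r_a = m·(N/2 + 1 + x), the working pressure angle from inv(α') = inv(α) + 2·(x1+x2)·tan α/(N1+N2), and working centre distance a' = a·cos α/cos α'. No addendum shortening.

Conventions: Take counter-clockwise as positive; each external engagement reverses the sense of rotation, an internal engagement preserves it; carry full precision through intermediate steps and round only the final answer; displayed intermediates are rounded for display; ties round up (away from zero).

1.9909

single-mesh involute tooth geometry (32T engaging 63T at module 3.614)
base radii: r_b1 = 55.656024, r_b2 = 109.572797
tip radii: r_a1 = 61.438000, r_a2 = 117.455000
no profile shift: α' = α, a' = a
action lengths: √(r_a1²−r_b1²) = 26.019893, √(r_a2²−r_b2²) = 42.302236
base pitch p_b = π·m·cos α = 10.928035
CR = (26.019893 + 42.302236 − 171.665000·sin 15.73900°)/10.928035 = 1.990937
contact ratio ≈ 1.9909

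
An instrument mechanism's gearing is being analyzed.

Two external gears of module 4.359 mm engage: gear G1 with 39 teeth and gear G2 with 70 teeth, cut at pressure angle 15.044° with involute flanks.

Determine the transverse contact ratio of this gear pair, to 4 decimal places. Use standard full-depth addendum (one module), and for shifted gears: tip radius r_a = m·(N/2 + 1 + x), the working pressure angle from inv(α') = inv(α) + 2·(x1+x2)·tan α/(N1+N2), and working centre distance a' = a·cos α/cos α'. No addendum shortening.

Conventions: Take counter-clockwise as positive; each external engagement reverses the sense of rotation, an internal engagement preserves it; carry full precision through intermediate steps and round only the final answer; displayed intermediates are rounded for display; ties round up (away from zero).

2.0914

recognized (one external pair, fixed centres): single-mesh tooth geometry, m = 4.359, N1 = 39, N2 = 70
base radii: r_b1 = 82.087259, r_b2 = 147.336107
tip radii: r_a1 = 89.359500, r_a2 = 156.924000
no profile shift: α' = α, a' = a
action lengths: √(r_a1²−r_b1²) = 35.310085, √(r_a2²−r_b2²) = 54.011235
base pitch p_b = π·m·cos α = 13.224858
CR = (35.310085 + 54.011235 − 237.565500·sin 15.04400°)/13.224858 = 2.091413
contact ratio ≈ 2.0914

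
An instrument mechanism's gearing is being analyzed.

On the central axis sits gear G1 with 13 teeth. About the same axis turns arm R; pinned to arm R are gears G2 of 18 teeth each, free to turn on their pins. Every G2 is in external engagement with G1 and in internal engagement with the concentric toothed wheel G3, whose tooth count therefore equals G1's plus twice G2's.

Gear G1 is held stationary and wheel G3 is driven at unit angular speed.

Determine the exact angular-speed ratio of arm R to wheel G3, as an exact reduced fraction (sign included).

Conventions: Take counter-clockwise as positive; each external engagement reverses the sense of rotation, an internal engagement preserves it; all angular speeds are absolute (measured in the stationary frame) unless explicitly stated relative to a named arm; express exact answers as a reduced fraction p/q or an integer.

recognized (axles ride arm R): planetary set, 13/18/49 teeth
ring teeth: 13 + 2·18 = 49
13(ω_sun−ω_arm) = −49(ω_ring−ω_arm),  ω_sun = 0, ω_ring = 1
13(0−ω_arm) = −49(1−ω_arm)  ⇒  62·ω_arm = 49  ⇒  ω_arm = 49/62
ω_out/ω_in = 49/62

49/62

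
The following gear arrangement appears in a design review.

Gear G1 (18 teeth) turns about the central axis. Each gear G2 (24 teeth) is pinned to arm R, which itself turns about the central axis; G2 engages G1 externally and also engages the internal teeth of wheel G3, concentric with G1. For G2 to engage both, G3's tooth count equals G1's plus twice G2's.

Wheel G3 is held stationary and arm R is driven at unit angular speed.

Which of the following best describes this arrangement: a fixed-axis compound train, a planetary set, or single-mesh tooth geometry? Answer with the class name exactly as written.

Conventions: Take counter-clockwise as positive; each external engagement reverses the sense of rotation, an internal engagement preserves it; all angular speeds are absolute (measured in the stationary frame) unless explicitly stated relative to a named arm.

planetary set

planetary set (18T centre, 24T on arm, 66T internal) — Willis relation
classification: planetary set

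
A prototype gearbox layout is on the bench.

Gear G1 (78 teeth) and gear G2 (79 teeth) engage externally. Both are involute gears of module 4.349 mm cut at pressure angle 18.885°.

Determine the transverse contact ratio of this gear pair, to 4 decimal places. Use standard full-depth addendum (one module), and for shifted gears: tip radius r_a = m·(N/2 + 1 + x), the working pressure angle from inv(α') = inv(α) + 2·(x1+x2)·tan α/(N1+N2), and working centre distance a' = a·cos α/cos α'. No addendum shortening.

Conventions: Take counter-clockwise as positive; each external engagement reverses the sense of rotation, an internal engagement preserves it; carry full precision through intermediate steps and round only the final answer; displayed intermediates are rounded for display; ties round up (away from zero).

recognized (one external pair, fixed centres): single-mesh tooth geometry, m = 4.349, N1 = 78, N2 = 79
base radii: r_b1 = 160.480862, r_b2 = 162.538308
tip radii: r_a1 = 173.960000, r_a2 = 176.134500
no profile shift: α' = α, a' = a
action lengths: √(r_a1²−r_b1²) = 67.141453, √(r_a2²−r_b2²) = 67.857648
base pitch p_b = π·m·cos α = 12.927320
CR = (67.141453 + 67.857648 − 341.396500·sin 18.88500°)/12.927320 = 1.895164
contact ratio ≈ 1.8952

1.8952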